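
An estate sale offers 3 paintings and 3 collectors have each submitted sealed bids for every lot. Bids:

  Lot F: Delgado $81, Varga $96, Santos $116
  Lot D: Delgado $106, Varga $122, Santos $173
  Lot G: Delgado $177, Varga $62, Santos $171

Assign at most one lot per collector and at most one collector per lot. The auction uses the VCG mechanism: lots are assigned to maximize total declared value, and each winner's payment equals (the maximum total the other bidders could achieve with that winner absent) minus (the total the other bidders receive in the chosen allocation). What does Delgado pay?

Delgado pays $24.

Efficient allocation: Delgado→Lot G ($177), Varga→Lot F ($96), Santos→Lot D ($173); total welfare W = $446.
Delgado receives Lot G at value $177, so the others get W − 177 = $269.
Without Delgado: best allocation of the remaining 2 bidders over all 3 lots is Varga→Lot D ($122), Santos→Lot G ($171), total $293.
VCG payment = (others' best without Delgado) − (others' welfare with Delgado) = 293 − 269 = $24.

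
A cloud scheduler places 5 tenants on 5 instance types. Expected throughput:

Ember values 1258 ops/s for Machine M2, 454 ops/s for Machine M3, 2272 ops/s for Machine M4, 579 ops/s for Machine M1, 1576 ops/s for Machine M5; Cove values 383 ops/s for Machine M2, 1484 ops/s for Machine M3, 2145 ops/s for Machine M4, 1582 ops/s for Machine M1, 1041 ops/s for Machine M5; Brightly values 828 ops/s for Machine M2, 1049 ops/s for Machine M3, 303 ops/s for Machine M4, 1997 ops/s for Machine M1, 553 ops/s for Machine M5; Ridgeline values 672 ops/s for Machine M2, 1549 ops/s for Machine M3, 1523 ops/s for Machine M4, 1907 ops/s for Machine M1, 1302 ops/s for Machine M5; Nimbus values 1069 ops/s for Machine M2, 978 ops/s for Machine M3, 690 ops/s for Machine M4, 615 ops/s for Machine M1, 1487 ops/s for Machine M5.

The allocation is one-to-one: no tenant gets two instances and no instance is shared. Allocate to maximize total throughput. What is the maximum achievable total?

Max total: 8436 ops/s

Treat this as an assignment problem: match each tenant to one instance.
Optimal: Ember→Machine M2 (1258 ops/s), Cove→Machine M4 (2145 ops/s), Brightly→Machine M1 (1997 ops/s), Ridgeline→Machine M3 (1549 ops/s), Nimbus→Machine M5 (1487 ops/s) — total 1258+2145+1997+1549+1487 = 8436 ops/s.
Max-entry greedy (repeatedly take the single best remaining cell) gives 7688 ops/s, worse by 748.
Swapping Nimbus↔Ridgeline (Nimbus→Machine M3 978 ops/s, Ridgeline→Machine M5 1302 ops/s) loses 756.
Checked against all permutations: 8436 ops/s is optimal.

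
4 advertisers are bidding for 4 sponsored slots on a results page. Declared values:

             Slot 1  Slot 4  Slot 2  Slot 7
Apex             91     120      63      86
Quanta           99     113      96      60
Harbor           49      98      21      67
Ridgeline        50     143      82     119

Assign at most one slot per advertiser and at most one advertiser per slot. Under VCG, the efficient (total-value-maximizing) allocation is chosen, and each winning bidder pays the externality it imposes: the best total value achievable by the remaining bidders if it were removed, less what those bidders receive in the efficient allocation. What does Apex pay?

Efficient allocation: Apex→Slot 1 ($91), Quanta→Slot 2 ($96), Harbor→Slot 4 ($98), Ridgeline→Slot 7 ($119); total welfare W = $404.
Apex receives Slot 1 at value $91, so the others get W − 91 = $313.
Without Apex: best allocation of the remaining 3 bidders over all 4 slots is Quanta→Slot 1 ($99), Harbor→Slot 4 ($98), Ridgeline→Slot 7 ($119), total $316.
VCG payment = (others' best without Apex) − (others' welfare with Apex) = 316 − 313 = $3.

Apex pays $3.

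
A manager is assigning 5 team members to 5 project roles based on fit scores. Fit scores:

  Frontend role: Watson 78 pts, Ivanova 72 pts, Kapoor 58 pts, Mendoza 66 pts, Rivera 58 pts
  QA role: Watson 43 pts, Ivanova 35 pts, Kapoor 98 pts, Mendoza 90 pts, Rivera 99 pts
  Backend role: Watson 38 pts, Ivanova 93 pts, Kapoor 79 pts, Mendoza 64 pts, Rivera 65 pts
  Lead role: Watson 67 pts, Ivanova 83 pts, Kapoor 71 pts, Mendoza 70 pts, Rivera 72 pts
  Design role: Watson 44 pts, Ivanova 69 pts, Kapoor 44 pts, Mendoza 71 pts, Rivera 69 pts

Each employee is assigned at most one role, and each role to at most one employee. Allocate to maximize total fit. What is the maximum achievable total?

Maximum total: 412 pts

Optimal: Watson→Frontend role (78 pts), Ivanova→Backend role (93 pts), Kapoor→QA role (98 pts), Mendoza→Design role (71 pts), Rivera→Lead role (72 pts) — total 78+93+98+71+72 = 412 pts.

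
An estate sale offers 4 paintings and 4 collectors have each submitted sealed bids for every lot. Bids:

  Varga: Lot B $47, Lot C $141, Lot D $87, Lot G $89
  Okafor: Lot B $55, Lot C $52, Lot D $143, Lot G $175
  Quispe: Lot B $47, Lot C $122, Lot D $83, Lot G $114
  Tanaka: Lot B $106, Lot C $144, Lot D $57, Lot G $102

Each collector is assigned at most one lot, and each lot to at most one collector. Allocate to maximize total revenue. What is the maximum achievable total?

Maximum total: $505

Optimal: Varga→Lot C ($141), Okafor→Lot G ($175), Quispe→Lot D ($83), Tanaka→Lot B ($106) — total 141+175+83+106 = $505.
Max-entry greedy (repeatedly take the single best remaining cell) gives $453, worse by 52.
Checked against all permutations: $505 is optimal.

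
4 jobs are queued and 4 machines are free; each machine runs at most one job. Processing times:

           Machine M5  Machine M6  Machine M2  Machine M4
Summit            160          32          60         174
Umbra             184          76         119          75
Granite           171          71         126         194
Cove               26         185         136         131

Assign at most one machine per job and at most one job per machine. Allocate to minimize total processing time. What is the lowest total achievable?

Minimum total: 232 min

Optimal: Summit→Machine M2 (60 min), Umbra→Machine M4 (75 min), Granite→Machine M6 (71 min), Cove→Machine M5 (26 min) — total 60+75+71+26 = 232 min.
Column-greedy (each machine in turn goes to its cheapest remaining job) gives 371 min, worse by 139.
Next-best assignment: Summit→Machine M6, Umbra→Machine M4, Granite→Machine M2, Cove→Machine M5 = 259 min.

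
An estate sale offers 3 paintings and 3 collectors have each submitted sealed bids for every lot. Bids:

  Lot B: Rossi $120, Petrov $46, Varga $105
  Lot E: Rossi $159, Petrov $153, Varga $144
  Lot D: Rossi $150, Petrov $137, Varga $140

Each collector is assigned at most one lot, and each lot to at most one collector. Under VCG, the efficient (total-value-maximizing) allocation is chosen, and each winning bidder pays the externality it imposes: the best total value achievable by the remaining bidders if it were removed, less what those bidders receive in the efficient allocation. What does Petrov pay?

Petrov pays $39.

Efficient allocation: Rossi→Lot B ($120), Petrov→Lot E ($153), Varga→Lot D ($140); total welfare W = $413.
Petrov receives Lot E at value $153, so the others get W − 153 = $260.
Without Petrov: best allocation of the remaining 2 bidders over all 3 lots is Rossi→Lot E ($159), Varga→Lot D ($140), total $299.
VCG payment = (others' best without Petrov) − (others' welfare with Petrov) = 299 − 260 = $39.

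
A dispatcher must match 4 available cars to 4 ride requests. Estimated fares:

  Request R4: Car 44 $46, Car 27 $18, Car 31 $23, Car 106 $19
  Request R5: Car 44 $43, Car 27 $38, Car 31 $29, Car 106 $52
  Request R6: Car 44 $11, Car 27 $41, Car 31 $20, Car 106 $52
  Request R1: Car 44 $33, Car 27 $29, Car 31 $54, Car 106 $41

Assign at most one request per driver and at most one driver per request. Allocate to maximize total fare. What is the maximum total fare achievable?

Optimal: Car 44→Request R4 ($46), Car 27→Request R6 ($41), Car 31→Request R1 ($54), Car 106→Request R5 ($52) — total 46+41+54+52 = $193.

Max total: $193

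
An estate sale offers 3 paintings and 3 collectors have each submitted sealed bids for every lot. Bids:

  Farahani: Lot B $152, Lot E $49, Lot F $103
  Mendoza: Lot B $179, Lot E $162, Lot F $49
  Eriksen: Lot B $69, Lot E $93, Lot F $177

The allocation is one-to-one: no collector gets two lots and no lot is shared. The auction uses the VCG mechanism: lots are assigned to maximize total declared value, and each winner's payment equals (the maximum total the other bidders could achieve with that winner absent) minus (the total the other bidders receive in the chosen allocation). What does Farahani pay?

Efficient allocation: Farahani→Lot B ($152), Mendoza→Lot E ($162), Eriksen→Lot F ($177); total welfare W = $491.
Farahani receives Lot B at value $152, so the others get W − 152 = $339.
Without Farahani: best allocation of the remaining 2 bidders over all 3 lots is Mendoza→Lot B ($179), Eriksen→Lot F ($177), total $356.
VCG payment = (others' best without Farahani) − (others' welfare with Farahani) = 356 − 339 = $17.

Farahani pays $17.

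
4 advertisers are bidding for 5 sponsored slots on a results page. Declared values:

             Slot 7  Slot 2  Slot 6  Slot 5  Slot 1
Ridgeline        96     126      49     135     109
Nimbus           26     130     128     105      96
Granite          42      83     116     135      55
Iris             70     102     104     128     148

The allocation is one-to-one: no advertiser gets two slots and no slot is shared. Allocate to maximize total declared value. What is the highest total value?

Maximum total: $537

Optimal: Ridgeline→Slot 2 ($126), Nimbus→Slot 6 ($128), Granite→Slot 5 ($135), Iris→Slot 1 ($148) — total 126+128+135+148 = $537.
Column-greedy (each slot in turn goes to its best remaining advertiser) gives $470, worse by 67.
Next-best assignment: Ridgeline→Slot 5, Nimbus→Slot 2, Granite→Slot 6, Iris→Slot 1 = $529.
Swapping Nimbus↔Ridgeline (Nimbus→Slot 2 $130, Ridgeline→Slot 6 $49) loses 75.
Every other assignment is strictly worse.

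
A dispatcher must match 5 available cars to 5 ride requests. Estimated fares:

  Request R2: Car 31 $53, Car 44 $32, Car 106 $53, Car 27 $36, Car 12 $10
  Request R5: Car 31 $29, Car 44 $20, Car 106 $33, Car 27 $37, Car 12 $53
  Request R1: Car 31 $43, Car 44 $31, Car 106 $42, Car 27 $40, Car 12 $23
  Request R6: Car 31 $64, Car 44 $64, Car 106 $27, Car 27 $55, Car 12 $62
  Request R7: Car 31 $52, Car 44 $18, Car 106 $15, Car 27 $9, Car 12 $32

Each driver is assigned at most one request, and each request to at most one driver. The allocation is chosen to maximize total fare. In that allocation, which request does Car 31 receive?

Treat this as an assignment problem: match each driver to one request.
Optimal: Car 31→Request R7 ($52), Car 44→Request R6 ($64), Car 106→Request R2 ($53), Car 27→Request R1 ($40), Car 12→Request R5 ($53) — total 52+64+53+40+53 = $262.
Max-entry greedy (repeatedly take the single best remaining cell) gives $228, worse by 34.
Next-best assignment: Car 31→Request R7, Car 44→Request R6, Car 106→Request R1, Car 27→Request R2, Car 12→Request R5 = $247.
Car 31's own top request is Request R6 ($64), but forcing Car 31→Request R6 and reassigning the rest optimally gives only $228 — worse by 34.

Car 31 receives Request R7.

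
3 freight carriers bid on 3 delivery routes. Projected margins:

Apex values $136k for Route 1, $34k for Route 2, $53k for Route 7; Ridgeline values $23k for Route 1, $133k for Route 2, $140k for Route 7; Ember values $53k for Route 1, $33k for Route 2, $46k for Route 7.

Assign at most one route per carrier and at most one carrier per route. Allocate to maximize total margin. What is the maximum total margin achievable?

Optimal: Apex→Route 1 ($136k), Ridgeline→Route 2 ($133k), Ember→Route 7 ($46k) — total 136+133+46 = $315k.
Max-entry greedy (repeatedly take the single best remaining cell) gives $309k, worse by 6.
Swapping Ember↔Ridgeline (Ember→Route 2 $33k, Ridgeline→Route 7 $140k) loses 6.

Max total: $315k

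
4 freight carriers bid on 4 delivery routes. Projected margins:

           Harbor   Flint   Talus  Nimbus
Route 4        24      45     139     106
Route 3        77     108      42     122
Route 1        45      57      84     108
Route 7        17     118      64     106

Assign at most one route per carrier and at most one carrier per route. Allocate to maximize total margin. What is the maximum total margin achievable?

Optimal: Harbor→Route 3 ($77k), Flint→Route 7 ($118k), Talus→Route 4 ($139k), Nimbus→Route 1 ($108k) — total 77+118+139+108 = $442k.
Max-entry greedy (repeatedly take the single best remaining cell) gives $424k, worse by 18.
Next-best assignment: Harbor→Route 1, Flint→Route 7, Talus→Route 4, Nimbus→Route 3 = $424k.
Swapping Flint↔Talus (Flint→Route 4 $45k, Talus→Route 7 $64k) loses 148.

Maximum total: $442k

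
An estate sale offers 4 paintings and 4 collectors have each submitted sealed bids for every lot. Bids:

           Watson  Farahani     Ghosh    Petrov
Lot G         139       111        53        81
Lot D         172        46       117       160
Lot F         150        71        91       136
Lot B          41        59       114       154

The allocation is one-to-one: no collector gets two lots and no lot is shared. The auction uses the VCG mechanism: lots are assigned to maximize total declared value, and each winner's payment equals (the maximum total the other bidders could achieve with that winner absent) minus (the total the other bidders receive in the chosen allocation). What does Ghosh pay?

Efficient allocation: Watson→Lot F ($150), Farahani→Lot G ($111), Ghosh→Lot B ($114), Petrov→Lot D ($160); total welfare W = $535.
Ghosh receives Lot B at value $114, so the others get W − 114 = $421.
Without Ghosh: best allocation of the remaining 3 bidders over all 4 lots is Watson→Lot D ($172), Farahani→Lot G ($111), Petrov→Lot B ($154), total $437.
VCG payment = (others' best without Ghosh) − (others' welfare with Ghosh) = 437 − 421 = $16.

Ghosh pays $16.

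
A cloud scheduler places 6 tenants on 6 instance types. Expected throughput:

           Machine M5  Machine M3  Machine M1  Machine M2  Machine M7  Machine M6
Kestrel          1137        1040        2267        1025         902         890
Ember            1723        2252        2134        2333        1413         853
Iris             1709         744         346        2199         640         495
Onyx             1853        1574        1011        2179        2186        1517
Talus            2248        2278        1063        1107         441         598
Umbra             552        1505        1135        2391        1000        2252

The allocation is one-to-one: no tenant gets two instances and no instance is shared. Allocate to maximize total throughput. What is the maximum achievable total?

This is a one-to-one assignment (maximum-weight bipartite matching).
Optimal: Kestrel→Machine M1 (2267 ops/s), Ember→Machine M3 (2252 ops/s), Iris→Machine M2 (2199 ops/s), Onyx→Machine M7 (2186 ops/s), Talus→Machine M5 (2248 ops/s), Umbra→Machine M6 (2252 ops/s) — total 2267+2252+2199+2186+2248+2252 = 13404 ops/s.
Row-greedy (each tenant in turn takes its best remaining instance) gives 13025 ops/s, worse by 379.
Swapping Ember↔Onyx (Ember→Machine M7 1413 ops/s, Onyx→Machine M3 1574 ops/s) loses 1451.

Maximum total: 13404 ops/s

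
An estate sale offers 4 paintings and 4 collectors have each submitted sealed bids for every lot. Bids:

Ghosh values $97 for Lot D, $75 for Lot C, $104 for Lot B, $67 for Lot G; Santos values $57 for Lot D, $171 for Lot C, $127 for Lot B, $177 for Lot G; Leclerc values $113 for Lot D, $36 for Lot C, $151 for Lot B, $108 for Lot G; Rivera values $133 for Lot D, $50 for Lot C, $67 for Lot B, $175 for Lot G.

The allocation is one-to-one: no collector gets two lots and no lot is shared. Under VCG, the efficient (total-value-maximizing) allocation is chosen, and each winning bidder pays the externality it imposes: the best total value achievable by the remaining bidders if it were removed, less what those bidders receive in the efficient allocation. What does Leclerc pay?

Efficient allocation: Ghosh→Lot D ($97), Santos→Lot C ($171), Leclerc→Lot B ($151), Rivera→Lot G ($175); total welfare W = $594.
Leclerc receives Lot B at value $151, so the others get W − 151 = $443.
Without Leclerc: best allocation of the remaining 3 bidders over all 4 lots is Ghosh→Lot B ($104), Santos→Lot C ($171), Rivera→Lot G ($175), total $450.
VCG payment = (others' best without Leclerc) − (others' welfare with Leclerc) = 450 − 443 = $7.

Leclerc pays $7.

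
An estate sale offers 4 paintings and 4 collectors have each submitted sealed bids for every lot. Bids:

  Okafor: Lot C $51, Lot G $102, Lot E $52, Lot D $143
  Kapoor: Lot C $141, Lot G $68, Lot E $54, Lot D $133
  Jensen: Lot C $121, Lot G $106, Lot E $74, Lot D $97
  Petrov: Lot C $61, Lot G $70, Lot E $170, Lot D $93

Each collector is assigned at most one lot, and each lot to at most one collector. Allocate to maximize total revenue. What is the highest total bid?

Optimal: Okafor→Lot D ($143), Kapoor→Lot C ($141), Jensen→Lot G ($106), Petrov→Lot E ($170) — total 143+141+106+170 = $560.
Swapping Petrov↔Jensen (Petrov→Lot G $70, Jensen→Lot E $74) loses 132.

Max total: $560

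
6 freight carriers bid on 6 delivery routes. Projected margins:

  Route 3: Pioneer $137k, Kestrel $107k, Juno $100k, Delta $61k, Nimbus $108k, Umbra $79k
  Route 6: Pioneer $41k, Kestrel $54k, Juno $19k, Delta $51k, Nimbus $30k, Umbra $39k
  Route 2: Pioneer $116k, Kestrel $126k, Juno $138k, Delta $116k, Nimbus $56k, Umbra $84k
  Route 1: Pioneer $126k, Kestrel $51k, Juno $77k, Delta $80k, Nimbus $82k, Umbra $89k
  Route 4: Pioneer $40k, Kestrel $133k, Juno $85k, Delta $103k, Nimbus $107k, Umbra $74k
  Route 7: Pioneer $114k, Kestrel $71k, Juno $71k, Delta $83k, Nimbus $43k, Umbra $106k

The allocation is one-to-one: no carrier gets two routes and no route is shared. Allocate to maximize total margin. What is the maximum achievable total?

Maximum total: $662k

This is a one-to-one assignment (maximum-weight bipartite matching).
Optimal: Pioneer→Route 1 ($126k), Kestrel→Route 4 ($133k), Juno→Route 2 ($138k), Delta→Route 6 ($51k), Nimbus→Route 3 ($108k), Umbra→Route 7 ($106k) — total 126+133+138+51+108+106 = $662k.
Swapping Umbra↔Nimbus (Umbra→Route 3 $79k, Nimbus→Route 7 $43k) loses 92.
Checked against all permutations: $662k is optimal.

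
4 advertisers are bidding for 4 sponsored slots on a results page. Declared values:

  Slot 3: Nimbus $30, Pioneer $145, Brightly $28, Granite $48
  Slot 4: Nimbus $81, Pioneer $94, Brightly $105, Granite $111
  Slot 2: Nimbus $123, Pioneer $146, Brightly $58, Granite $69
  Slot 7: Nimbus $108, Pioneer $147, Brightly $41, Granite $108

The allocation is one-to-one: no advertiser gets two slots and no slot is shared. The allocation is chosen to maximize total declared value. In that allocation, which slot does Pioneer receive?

Pioneer receives Slot 3.

This is the linear assignment problem.
Optimal: Nimbus→Slot 2 ($123), Pioneer→Slot 3 ($145), Brightly→Slot 4 ($105), Granite→Slot 7 ($108) — total 123+145+105+108 = $481.
Column-greedy (each slot in turn goes to its best remaining advertiser) gives $420, worse by 61.
Next-best assignment: Nimbus→Slot 7, Pioneer→Slot 3, Brightly→Slot 4, Granite→Slot 2 = $427.
Swapping Nimbus↔Brightly (Nimbus→Slot 4 $81, Brightly→Slot 2 $58) loses 89.
Every other assignment is strictly worse.
Pioneer's own top slot is Slot 7 ($147), but forcing Pioneer→Slot 7 and reassigning the rest optimally gives only $423 — worse by 58.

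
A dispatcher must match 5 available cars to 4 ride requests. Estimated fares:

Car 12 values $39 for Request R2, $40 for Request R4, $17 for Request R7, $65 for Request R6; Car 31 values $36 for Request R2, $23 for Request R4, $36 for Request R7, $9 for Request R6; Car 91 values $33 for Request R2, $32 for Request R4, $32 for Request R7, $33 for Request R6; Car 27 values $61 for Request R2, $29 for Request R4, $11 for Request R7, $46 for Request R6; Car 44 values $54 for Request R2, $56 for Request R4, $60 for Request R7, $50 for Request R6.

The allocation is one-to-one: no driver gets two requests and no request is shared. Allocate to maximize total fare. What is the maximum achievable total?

Maximum total: $218

This is the linear assignment problem.
Optimal: Car 27→Request R2 ($61), Car 91→Request R4 ($32), Car 44→Request R7 ($60), Car 12→Request R6 ($65) — total 61+32+60+65 = $218.
Row-greedy (each driver in turn takes its best remaining request) gives $144, worse by 74.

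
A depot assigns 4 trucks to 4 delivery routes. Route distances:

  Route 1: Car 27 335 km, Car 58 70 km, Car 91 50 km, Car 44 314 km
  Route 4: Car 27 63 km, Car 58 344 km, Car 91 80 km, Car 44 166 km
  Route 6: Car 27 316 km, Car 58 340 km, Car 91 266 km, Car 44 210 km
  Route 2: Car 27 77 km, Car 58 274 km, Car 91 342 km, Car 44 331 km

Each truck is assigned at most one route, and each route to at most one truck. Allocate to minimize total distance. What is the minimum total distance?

This is the linear assignment problem.
Optimal: Car 27→Route 2 (77 km), Car 58→Route 1 (70 km), Car 91→Route 4 (80 km), Car 44→Route 6 (210 km) — total 77+70+80+210 = 437 km.
Column-greedy (each route in turn goes to its cheapest remaining truck) gives 597 km, worse by 160.
Every other assignment is strictly worse.

Minimum total: 437 km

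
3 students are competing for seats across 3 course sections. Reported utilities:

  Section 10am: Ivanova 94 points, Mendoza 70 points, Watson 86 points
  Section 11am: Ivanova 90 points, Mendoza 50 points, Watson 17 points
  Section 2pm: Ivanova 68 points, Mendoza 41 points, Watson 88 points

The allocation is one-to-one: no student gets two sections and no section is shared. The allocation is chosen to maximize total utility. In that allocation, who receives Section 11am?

Ivanova receives Section 11am.

Optimal: Ivanova→Section 11am (90 points), Mendoza→Section 10am (70 points), Watson→Section 2pm (88 points) — total 90+70+88 = 248 points.
Row-greedy (each student in turn takes its best remaining section) gives 232 points, worse by 16.
Next-best assignment: Ivanova→Section 10am, Mendoza→Section 11am, Watson→Section 2pm = 232 points.
Ivanova's own top section is Section 10am (94 points), but forcing Ivanova→Section 10am and reassigning the rest optimally gives only 232 points — worse by 16.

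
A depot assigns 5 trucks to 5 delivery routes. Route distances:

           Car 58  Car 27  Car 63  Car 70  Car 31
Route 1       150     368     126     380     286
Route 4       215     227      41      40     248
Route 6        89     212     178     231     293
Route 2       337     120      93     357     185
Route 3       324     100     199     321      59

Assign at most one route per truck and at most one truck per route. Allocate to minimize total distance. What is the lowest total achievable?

Treat this as an assignment problem: match each truck to one route.
Optimal: Car 58→Route 6 (89 km), Car 27→Route 2 (120 km), Car 63→Route 1 (126 km), Car 70→Route 4 (40 km), Car 31→Route 3 (59 km) — total 89+120+126+40+59 = 434 km.
Checked against all permutations: 434 km is optimal.

Min total: 434 km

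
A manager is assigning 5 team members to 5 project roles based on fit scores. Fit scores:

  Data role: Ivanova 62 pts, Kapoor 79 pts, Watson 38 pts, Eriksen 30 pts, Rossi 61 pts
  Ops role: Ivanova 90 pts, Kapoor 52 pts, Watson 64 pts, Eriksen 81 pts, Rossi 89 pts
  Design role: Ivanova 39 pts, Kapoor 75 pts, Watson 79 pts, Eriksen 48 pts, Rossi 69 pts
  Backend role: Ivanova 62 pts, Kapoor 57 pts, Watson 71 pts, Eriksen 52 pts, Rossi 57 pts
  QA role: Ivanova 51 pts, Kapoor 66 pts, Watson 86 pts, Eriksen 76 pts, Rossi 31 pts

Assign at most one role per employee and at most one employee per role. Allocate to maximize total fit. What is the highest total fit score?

Optimal: Ivanova→Ops role (90 pts), Kapoor→Data role (79 pts), Watson→Backend role (71 pts), Eriksen→QA role (76 pts), Rossi→Design role (69 pts) — total 90+79+71+76+69 = 385 pts.
Row-greedy (each employee in turn takes its best remaining role) gives 376 pts, worse by 9.
Swapping Rossi↔Watson (Rossi→Backend role 57 pts, Watson→Design role 79 pts) loses 4.
Checked against all permutations: 385 pts is optimal.

Maximum total: 385 pts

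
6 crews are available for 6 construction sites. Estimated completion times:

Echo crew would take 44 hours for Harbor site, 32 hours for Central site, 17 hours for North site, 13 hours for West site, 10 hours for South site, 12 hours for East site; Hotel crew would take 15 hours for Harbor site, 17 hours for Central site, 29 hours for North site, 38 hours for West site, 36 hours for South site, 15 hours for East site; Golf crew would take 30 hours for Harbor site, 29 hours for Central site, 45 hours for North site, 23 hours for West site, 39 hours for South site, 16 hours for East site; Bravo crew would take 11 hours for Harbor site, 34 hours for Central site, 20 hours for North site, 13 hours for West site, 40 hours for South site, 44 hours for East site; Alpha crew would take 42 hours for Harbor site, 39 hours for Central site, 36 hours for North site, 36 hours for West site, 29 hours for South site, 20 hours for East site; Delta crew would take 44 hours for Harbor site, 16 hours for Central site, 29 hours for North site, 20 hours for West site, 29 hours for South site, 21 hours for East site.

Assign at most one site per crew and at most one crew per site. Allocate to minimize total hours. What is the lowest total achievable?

Minimum total: 104 hours

Optimal: Echo crew→South site (10 hours), Hotel crew→Harbor site (15 hours), Golf crew→West site (23 hours), Bravo crew→North site (20 hours), Alpha crew→East site (20 hours), Delta crew→Central site (16 hours) — total 10+15+23+20+20+16 = 104 hours.
Min-entry greedy (repeatedly take the single cheapest remaining cell) gives 111 hours, worse by 7.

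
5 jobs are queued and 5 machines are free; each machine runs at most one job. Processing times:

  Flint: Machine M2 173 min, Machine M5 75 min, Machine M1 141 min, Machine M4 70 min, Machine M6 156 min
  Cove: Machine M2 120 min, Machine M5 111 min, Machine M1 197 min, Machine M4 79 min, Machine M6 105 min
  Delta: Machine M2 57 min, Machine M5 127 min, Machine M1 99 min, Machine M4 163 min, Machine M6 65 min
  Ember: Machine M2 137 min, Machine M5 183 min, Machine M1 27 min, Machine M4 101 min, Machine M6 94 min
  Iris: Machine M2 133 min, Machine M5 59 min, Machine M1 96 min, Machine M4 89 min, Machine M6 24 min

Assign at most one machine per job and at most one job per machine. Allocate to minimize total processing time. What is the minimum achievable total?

Treat this as an assignment problem: match each job to one machine.
Optimal: Flint→Machine M5 (75 min), Cove→Machine M4 (79 min), Delta→Machine M2 (57 min), Ember→Machine M1 (27 min), Iris→Machine M6 (24 min) — total 75+79+57+27+24 = 262 min.
Column-greedy (each machine in turn goes to its cheapest remaining job) gives 318 min, worse by 56.
Every other assignment is strictly worse.

Minimum total: 262 min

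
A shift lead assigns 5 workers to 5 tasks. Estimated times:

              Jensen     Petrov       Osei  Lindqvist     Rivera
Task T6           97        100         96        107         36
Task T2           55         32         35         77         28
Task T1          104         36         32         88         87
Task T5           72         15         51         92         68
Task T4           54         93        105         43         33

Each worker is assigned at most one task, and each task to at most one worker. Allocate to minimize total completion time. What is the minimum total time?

This is the linear assignment problem.
Optimal: Jensen→Task T2 (55 min), Petrov→Task T5 (15 min), Osei→Task T1 (32 min), Lindqvist→Task T4 (43 min), Rivera→Task T6 (36 min) — total 55+15+32+43+36 = 181 min.
Min-entry greedy (repeatedly take the single cheapest remaining cell) gives 215 min, worse by 34.
Next-best assignment: Jensen→Task T4, Petrov→Task T5, Osei→Task T1, Lindqvist→Task T2, Rivera→Task T6 = 214 min.
No other one-to-one assignment undercuts 181 min.

Min total: 181 min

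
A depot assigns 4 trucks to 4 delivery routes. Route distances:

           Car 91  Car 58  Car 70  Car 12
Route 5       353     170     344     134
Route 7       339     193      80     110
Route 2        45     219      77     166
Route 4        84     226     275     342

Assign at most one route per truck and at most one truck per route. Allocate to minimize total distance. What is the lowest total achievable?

Minimum total: 441 km

Optimal: Car 91→Route 4 (84 km), Car 58→Route 5 (170 km), Car 70→Route 2 (77 km), Car 12→Route 7 (110 km) — total 84+170+77+110 = 441 km.
Row-greedy (each truck in turn takes its cheapest remaining route) gives 637 km, worse by 196.
Checked against all permutations: 441 km is optimal.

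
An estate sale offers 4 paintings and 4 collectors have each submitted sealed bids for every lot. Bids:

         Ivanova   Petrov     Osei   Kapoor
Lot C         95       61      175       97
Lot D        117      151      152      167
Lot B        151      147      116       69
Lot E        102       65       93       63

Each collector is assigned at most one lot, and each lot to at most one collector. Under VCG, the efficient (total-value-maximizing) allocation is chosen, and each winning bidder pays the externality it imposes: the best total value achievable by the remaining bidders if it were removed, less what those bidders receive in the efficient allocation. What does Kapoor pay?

Kapoor pays $53.

Efficient allocation: Ivanova→Lot E ($102), Petrov→Lot B ($147), Osei→Lot C ($175), Kapoor→Lot D ($167); total welfare W = $591.
Kapoor receives Lot D at value $167, so the others get W − 167 = $424.
Without Kapoor: best allocation of the remaining 3 bidders over all 4 lots is Ivanova→Lot B ($151), Petrov→Lot D ($151), Osei→Lot C ($175), total $477.
VCG payment = (others' best without Kapoor) − (others' welfare with Kapoor) = 477 − 424 = $53.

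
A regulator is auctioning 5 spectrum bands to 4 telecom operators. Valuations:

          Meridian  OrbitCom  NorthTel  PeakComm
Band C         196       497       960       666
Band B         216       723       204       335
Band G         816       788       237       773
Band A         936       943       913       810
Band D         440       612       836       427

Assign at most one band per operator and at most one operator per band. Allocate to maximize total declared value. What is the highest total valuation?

Maximum total: $3392M

This is the linear assignment problem.
Optimal: Meridian→Band A ($936M), OrbitCom→Band B ($723M), NorthTel→Band C ($960M), PeakComm→Band G ($773M) — total 936+723+960+773 = $3392M.
Row-greedy (each operator in turn takes its best remaining band) gives $3111M, worse by 281.
No other one-to-one assignment exceeds $3392M.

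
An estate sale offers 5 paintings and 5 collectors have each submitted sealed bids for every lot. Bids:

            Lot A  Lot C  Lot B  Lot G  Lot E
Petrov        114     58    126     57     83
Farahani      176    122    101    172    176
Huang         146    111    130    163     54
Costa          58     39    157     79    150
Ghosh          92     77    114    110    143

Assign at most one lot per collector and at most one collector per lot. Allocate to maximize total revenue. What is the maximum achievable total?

Maximum total: $699

Optimal: Petrov→Lot A ($114), Farahani→Lot C ($122), Huang→Lot G ($163), Costa→Lot B ($157), Ghosh→Lot E ($143) — total 114+122+163+157+143 = $699.
Max-entry greedy (repeatedly take the single best remaining cell) gives $697, worse by 2.
Next-best assignment: Petrov→Lot A, Farahani→Lot G, Huang→Lot C, Costa→Lot B, Ghosh→Lot E = $697.
Swapping Ghosh↔Farahani (Ghosh→Lot C $77, Farahani→Lot E $176) loses 12.
Checked against all permutations: $699 is optimal.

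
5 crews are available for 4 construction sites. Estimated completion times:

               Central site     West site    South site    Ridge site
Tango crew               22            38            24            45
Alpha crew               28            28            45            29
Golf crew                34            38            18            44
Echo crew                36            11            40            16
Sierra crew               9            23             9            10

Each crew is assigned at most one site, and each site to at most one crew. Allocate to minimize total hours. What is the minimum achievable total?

This is a one-to-one assignment (minimum-cost bipartite matching).
Optimal: Tango crew→Central site (22 hours), Echo crew→West site (11 hours), Golf crew→South site (18 hours), Sierra crew→Ridge site (10 hours) — total 22+11+18+10 = 61 hours.
Swapping Sierra crew↔Echo crew (Sierra crew→West site 23 hours, Echo crew→Ridge site 16 hours) adds 18.

Minimum total: 61 hours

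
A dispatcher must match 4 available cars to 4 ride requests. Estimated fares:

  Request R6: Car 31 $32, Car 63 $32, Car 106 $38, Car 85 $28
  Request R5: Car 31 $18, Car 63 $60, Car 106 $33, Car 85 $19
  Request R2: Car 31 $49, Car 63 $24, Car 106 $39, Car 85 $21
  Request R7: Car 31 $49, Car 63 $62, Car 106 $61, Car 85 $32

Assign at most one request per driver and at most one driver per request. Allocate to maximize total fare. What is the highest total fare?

Maximum total: $198

Optimal: Car 31→Request R2 ($49), Car 63→Request R5 ($60), Car 106→Request R7 ($61), Car 85→Request R6 ($28) — total 49+60+61+28 = $198.
Max-entry greedy (repeatedly take the single best remaining cell) gives $168, worse by 30.
Swapping Car 63↔Car 106 (Car 63→Request R7 $62, Car 106→Request R5 $33) loses 26.
Every other assignment is strictly worse.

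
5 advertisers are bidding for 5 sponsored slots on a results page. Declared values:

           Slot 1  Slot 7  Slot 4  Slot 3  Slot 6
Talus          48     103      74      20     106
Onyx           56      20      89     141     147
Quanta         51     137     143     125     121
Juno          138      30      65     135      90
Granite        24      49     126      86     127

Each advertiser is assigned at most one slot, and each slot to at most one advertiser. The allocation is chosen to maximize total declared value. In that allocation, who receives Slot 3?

Treat this as an assignment problem: match each advertiser to one slot.
Optimal: Talus→Slot 7 ($103), Onyx→Slot 3 ($141), Quanta→Slot 4 ($143), Juno→Slot 1 ($138), Granite→Slot 6 ($127) — total 103+141+143+138+127 = $652.
Column-greedy (each slot in turn goes to its best remaining advertiser) gives $648, worse by 4.
Onyx's own top slot is Slot 6 ($147), but forcing Onyx→Slot 6 and reassigning the rest optimally gives only $639 — worse by 13.

Onyx receives Slot 3.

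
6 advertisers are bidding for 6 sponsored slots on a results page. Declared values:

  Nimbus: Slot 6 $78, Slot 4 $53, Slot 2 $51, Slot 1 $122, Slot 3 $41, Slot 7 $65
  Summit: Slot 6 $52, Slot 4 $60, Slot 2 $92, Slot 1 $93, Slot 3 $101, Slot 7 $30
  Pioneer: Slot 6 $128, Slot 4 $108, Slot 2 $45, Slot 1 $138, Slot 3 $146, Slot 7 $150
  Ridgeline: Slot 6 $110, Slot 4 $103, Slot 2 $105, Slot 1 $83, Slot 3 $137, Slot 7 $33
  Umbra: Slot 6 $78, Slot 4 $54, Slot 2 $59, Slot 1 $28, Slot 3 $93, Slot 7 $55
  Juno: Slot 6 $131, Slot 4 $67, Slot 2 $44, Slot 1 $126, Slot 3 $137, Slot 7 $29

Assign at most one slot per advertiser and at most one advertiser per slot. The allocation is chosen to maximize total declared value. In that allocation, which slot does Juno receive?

This is a one-to-one assignment (maximum-weight bipartite matching).
Optimal: Nimbus→Slot 1 ($122), Summit→Slot 2 ($92), Pioneer→Slot 7 ($150), Ridgeline→Slot 4 ($103), Umbra→Slot 3 ($93), Juno→Slot 6 ($131) — total 122+92+150+103+93+131 = $691.
Column-greedy (each slot in turn goes to its best remaining advertiser) gives $622, worse by 69.
Juno's own top slot is Slot 3 ($137), but forcing Juno→Slot 3 and reassigning the rest optimally gives only $682 — worse by 9.

Juno receives Slot 6.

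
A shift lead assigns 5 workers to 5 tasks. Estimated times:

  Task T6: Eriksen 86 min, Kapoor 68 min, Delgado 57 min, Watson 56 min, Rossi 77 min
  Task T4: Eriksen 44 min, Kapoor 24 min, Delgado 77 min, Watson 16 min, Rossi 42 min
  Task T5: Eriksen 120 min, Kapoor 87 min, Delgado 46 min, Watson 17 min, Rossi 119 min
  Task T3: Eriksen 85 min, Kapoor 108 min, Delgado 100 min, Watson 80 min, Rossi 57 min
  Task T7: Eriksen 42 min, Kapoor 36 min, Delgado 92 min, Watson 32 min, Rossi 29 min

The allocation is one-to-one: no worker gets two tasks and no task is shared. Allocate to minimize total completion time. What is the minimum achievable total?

Minimum total: 197 min

Optimal: Eriksen→Task T7 (42 min), Kapoor→Task T4 (24 min), Delgado→Task T6 (57 min), Watson→Task T5 (17 min), Rossi→Task T3 (57 min) — total 42+24+57+17+57 = 197 min.
Min-entry greedy (repeatedly take the single cheapest remaining cell) gives 244 min, worse by 47.
Next-best assignment: Eriksen→Task T4, Kapoor→Task T7, Delgado→Task T6, Watson→Task T5, Rossi→Task T3 = 211 min.
Checked against all permutations: 197 min is optimal.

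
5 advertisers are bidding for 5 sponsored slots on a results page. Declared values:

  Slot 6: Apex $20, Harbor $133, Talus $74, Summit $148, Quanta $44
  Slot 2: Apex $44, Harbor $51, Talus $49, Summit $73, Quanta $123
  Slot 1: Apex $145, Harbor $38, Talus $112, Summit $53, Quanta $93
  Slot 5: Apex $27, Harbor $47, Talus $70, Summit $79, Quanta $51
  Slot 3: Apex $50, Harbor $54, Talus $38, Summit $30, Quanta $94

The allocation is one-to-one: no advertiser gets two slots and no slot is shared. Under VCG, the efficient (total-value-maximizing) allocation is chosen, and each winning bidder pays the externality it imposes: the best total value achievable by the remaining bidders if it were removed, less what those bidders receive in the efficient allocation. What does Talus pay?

Efficient allocation: Apex→Slot 1 ($145), Harbor→Slot 3 ($54), Talus→Slot 5 ($70), Summit→Slot 6 ($148), Quanta→Slot 2 ($123); total welfare W = $540.
Talus receives Slot 5 at value $70, so the others get W − 70 = $470.
Without Talus: best allocation of the remaining 4 bidders over all 5 slots is Apex→Slot 1 ($145), Harbor→Slot 6 ($133), Summit→Slot 5 ($79), Quanta→Slot 2 ($123), total $480.
VCG payment = (others' best without Talus) − (others' welfare with Talus) = 480 − 470 = $10.

Talus pays $10.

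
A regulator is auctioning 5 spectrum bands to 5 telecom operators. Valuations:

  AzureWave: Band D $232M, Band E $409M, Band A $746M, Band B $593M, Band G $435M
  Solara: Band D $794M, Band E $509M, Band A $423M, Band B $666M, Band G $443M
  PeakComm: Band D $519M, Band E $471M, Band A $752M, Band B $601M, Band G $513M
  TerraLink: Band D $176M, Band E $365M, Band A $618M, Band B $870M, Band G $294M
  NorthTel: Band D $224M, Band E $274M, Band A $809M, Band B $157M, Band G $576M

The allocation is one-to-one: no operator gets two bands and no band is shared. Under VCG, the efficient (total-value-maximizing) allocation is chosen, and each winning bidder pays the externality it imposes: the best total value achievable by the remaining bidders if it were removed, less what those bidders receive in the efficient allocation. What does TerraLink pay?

Efficient allocation: AzureWave→Band A ($746M), Solara→Band D ($794M), PeakComm→Band E ($471M), TerraLink→Band B ($870M), NorthTel→Band G ($576M); total welfare W = $3457M.
TerraLink receives Band B at value $870M, so the others get W − 870 = $2587M.
Without TerraLink: best allocation of the remaining 4 bidders over all 5 bands is AzureWave→Band A ($746M), Solara→Band D ($794M), PeakComm→Band B ($601M), NorthTel→Band G ($576M), total $2717M.
VCG payment = (others' best without TerraLink) − (others' welfare with TerraLink) = 2717 − 2587 = $130M.

TerraLink pays $130M.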